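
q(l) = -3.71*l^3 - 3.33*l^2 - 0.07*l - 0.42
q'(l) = -11.13*l^2 - 6.66*l - 0.07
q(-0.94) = -0.22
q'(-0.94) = -3.64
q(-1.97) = 15.16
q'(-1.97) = -30.14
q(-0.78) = -0.63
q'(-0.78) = -1.65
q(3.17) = -152.29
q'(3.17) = -133.03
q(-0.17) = -0.49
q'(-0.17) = 0.74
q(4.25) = -345.67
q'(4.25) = -229.41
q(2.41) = -71.86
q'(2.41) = -80.76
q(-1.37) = 2.97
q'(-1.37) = -11.84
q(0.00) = -0.42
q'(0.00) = -0.07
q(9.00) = -2975.37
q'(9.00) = -961.54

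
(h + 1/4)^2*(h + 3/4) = h^3 + 5*h^2/4 + 7*h/16 + 3/64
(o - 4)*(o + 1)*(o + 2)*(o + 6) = o^4 + 5*o^3 - 16*o^2 - 68*o - 48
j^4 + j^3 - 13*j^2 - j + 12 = (j - 3)*(j - 1)*(j + 1)*(j + 4)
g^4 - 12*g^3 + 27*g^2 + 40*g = g*(g - 8)*(g - 5)*(g + 1)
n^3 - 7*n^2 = n^2*(n - 7)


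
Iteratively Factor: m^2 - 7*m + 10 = (m - 2)*(m - 5)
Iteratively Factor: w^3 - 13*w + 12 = (w + 4)*(w^2 - 4*w + 3) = (w - 3)*(w + 4)*(w - 1)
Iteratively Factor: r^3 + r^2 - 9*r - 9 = (r - 3)*(r^2 + 4*r + 3) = (r - 3)*(r + 3)*(r + 1)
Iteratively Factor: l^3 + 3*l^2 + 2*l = (l + 2)*(l^2 + l) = (l + 1)*(l + 2)*(l)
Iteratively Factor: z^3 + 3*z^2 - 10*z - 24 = (z + 2)*(z^2 + z - 12) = (z - 3)*(z + 2)*(z + 4)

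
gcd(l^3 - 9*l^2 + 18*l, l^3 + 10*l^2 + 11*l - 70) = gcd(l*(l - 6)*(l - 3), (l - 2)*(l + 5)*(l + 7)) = 1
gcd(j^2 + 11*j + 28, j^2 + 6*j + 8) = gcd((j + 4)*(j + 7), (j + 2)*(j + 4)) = j + 4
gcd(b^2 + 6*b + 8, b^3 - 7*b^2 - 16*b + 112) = b + 4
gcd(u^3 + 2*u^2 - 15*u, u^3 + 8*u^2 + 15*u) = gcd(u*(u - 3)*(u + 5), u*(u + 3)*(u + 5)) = u^2 + 5*u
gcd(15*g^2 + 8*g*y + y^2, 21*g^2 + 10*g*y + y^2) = 3*g + y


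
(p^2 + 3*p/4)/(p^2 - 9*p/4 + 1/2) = p*(4*p + 3)/(4*p^2 - 9*p + 2)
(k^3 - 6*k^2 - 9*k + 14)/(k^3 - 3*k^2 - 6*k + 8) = (k - 7)/(k - 4)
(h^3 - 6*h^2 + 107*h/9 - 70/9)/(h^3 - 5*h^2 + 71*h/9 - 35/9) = (h - 2)/(h - 1)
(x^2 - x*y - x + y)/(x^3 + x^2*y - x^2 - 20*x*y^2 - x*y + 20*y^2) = (x - y)/(x^2 + x*y - 20*y^2)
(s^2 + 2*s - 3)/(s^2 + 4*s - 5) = (s + 3)/(s + 5)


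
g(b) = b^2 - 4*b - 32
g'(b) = 2*b - 4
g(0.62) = -34.10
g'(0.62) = -2.76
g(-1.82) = -21.41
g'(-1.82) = -7.64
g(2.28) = -35.92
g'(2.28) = 0.56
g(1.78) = -35.95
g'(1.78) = -0.44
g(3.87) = -32.50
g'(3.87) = 3.74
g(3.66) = -33.24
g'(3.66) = 3.32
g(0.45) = -33.60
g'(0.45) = -3.10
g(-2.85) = -12.48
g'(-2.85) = -9.70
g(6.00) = -20.00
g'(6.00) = 8.00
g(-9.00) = 85.00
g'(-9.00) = -22.00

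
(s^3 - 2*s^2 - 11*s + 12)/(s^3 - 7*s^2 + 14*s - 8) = (s + 3)/(s - 2)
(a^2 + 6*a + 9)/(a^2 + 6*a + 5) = (a^2 + 6*a + 9)/(a^2 + 6*a + 5)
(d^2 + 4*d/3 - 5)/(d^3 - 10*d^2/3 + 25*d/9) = 3*(d + 3)/(d*(3*d - 5))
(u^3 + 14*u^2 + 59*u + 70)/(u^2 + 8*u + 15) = (u^2 + 9*u + 14)/(u + 3)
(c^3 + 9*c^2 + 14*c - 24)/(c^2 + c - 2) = (c^2 + 10*c + 24)/(c + 2)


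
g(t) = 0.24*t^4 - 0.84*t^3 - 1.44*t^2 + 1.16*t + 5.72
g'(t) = 0.96*t^3 - 2.52*t^2 - 2.88*t + 1.16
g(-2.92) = 28.42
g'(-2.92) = -35.82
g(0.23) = 5.90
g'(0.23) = 0.38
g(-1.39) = 4.48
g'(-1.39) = -2.28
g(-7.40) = 978.35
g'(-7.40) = -504.54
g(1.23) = 3.95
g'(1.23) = -4.41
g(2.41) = -3.51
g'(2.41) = -6.98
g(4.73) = 10.23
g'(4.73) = 32.75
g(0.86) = 5.25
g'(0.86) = -2.57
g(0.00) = 5.72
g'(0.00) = 1.16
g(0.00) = 5.72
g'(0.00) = 1.16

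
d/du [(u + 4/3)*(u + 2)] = 2*u + 10/3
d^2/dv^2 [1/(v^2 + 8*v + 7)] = 2*(-v^2 - 8*v + 4*(v + 4)^2 - 7)/(v^2 + 8*v + 7)^3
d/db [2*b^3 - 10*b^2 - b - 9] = 6*b^2 - 20*b - 1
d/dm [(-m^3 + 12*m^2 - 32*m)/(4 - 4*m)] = (2*m^3 - 15*m^2 + 24*m - 32)/(4*(m^2 - 2*m + 1))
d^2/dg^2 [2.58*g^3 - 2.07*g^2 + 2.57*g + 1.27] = 15.48*g - 4.14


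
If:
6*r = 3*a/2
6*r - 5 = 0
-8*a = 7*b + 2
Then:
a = 10/3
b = -86/21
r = 5/6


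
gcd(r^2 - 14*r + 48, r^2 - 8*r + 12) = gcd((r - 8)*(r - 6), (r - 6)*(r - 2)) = r - 6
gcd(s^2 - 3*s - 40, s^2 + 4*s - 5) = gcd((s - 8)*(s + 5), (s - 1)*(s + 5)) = s + 5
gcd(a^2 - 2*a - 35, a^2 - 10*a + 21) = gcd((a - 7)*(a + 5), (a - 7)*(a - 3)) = a - 7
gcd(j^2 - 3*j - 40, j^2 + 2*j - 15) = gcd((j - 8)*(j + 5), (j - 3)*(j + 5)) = j + 5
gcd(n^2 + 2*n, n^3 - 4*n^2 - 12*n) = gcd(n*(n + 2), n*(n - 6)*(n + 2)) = n^2 + 2*n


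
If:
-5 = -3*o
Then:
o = 5/3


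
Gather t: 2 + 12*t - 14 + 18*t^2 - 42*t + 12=18*t^2 - 30*t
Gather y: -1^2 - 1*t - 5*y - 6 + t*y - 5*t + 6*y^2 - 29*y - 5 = -6*t + 6*y^2 + y*(t - 34) - 12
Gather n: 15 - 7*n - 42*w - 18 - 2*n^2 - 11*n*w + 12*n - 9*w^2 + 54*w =-2*n^2 + n*(5 - 11*w) - 9*w^2 + 12*w - 3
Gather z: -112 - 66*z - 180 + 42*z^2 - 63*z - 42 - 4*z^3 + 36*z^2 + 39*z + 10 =-4*z^3 + 78*z^2 - 90*z - 324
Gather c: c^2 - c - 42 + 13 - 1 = c^2 - c - 30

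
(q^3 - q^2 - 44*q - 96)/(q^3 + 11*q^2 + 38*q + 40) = (q^2 - 5*q - 24)/(q^2 + 7*q + 10)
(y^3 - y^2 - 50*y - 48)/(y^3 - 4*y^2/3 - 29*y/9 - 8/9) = 9*(y^2 - 2*y - 48)/(9*y^2 - 21*y - 8)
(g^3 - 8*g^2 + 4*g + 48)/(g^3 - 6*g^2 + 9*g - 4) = (g^2 - 4*g - 12)/(g^2 - 2*g + 1)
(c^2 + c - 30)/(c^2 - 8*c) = (c^2 + c - 30)/(c*(c - 8))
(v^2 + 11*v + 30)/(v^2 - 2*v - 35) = (v + 6)/(v - 7)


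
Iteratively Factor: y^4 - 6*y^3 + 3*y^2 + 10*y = (y + 1)*(y^3 - 7*y^2 + 10*y) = y*(y + 1)*(y^2 - 7*y + 10) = y*(y - 2)*(y + 1)*(y - 5)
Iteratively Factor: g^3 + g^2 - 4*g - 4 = (g + 2)*(g^2 - g - 2) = (g + 1)*(g + 2)*(g - 2)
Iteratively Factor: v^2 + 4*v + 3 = (v + 3)*(v + 1)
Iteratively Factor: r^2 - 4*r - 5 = (r + 1)*(r - 5)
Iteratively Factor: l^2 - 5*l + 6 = (l - 2)*(l - 3)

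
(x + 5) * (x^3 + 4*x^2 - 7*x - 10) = x^4 + 9*x^3 + 13*x^2 - 45*x - 50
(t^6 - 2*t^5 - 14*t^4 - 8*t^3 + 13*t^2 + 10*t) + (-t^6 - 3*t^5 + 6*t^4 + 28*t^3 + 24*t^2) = -5*t^5 - 8*t^4 + 20*t^3 + 37*t^2 + 10*t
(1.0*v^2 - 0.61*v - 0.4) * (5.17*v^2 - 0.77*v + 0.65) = 5.17*v^4 - 3.9237*v^3 - 0.9483*v^2 - 0.0885*v - 0.26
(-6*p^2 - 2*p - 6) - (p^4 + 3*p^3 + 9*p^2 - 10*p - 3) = -p^4 - 3*p^3 - 15*p^2 + 8*p - 3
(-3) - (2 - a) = a - 5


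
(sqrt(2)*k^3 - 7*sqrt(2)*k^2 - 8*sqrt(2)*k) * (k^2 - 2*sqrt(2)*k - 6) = sqrt(2)*k^5 - 7*sqrt(2)*k^4 - 4*k^4 - 14*sqrt(2)*k^3 + 28*k^3 + 32*k^2 + 42*sqrt(2)*k^2 + 48*sqrt(2)*k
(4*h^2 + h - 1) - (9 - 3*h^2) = 7*h^2 + h - 10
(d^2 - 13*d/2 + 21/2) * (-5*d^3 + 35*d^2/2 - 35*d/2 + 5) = -5*d^5 + 50*d^4 - 735*d^3/4 + 605*d^2/2 - 865*d/4 + 105/2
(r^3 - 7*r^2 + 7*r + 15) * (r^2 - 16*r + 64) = r^5 - 23*r^4 + 183*r^3 - 545*r^2 + 208*r + 960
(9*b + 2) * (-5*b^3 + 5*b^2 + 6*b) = -45*b^4 + 35*b^3 + 64*b^2 + 12*b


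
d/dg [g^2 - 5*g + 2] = 2*g - 5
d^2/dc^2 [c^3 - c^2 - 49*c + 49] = 6*c - 2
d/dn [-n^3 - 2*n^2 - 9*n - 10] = -3*n^2 - 4*n - 9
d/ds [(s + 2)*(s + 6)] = 2*s + 8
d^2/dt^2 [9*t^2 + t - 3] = 18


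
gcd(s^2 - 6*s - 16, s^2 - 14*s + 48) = s - 8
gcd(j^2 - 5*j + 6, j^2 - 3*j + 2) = j - 2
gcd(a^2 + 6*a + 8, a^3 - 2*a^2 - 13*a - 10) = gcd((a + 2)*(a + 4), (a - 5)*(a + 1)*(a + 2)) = a + 2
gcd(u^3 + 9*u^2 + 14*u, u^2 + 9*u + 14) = u^2 + 9*u + 14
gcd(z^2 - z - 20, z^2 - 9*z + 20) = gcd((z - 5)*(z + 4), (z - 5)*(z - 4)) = z - 5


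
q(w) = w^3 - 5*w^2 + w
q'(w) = 3*w^2 - 10*w + 1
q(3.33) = -15.19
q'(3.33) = 0.97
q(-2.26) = -39.34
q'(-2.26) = 38.92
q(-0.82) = -4.73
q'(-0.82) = 11.22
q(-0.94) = -6.19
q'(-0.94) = 13.05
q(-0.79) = -4.40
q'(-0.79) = 10.77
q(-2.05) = -31.68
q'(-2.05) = 34.11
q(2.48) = -13.02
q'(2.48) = -5.35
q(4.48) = -5.96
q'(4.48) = 16.41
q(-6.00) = -402.00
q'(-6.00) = 169.00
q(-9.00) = -1143.00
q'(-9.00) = 334.00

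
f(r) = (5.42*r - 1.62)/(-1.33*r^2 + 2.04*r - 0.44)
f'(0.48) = 9.46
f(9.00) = -0.53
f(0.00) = 3.68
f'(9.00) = 0.07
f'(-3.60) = 0.18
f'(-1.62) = 0.51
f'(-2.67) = 0.27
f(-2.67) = 1.05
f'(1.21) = 950.67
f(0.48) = 4.22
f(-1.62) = 1.44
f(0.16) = 5.10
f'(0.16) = 19.04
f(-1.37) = 1.58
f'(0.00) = 4.75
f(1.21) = 60.85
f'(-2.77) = 0.26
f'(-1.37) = 0.62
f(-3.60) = 0.84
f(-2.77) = 1.02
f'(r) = (2.66*r - 2.04)*(5.42*r - 1.62)/(-1.33*r^2 + 2.04*r - 0.44)^2 + 5.42/(-1.33*r^2 + 2.04*r - 0.44)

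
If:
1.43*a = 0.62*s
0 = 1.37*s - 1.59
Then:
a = 0.50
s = 1.16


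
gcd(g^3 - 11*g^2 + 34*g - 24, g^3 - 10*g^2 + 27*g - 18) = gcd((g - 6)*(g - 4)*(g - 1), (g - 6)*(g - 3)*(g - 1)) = g^2 - 7*g + 6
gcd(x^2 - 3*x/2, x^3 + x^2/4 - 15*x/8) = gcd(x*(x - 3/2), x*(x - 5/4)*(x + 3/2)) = x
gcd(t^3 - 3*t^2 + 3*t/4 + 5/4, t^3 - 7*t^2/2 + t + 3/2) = t^2 - t/2 - 1/2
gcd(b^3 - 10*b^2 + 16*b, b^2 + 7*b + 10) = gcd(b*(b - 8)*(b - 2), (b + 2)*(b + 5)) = 1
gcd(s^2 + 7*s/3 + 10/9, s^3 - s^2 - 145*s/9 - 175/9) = s + 5/3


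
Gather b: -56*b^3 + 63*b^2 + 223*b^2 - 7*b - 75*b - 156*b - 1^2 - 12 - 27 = -56*b^3 + 286*b^2 - 238*b - 40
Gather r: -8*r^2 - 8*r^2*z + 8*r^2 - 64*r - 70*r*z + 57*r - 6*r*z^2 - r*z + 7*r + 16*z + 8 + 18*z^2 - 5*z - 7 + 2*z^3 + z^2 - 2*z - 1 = -8*r^2*z + r*(-6*z^2 - 71*z) + 2*z^3 + 19*z^2 + 9*z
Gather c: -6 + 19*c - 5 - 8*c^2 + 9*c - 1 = -8*c^2 + 28*c - 12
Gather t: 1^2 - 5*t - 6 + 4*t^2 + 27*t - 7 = 4*t^2 + 22*t - 12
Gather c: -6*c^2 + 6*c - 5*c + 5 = -6*c^2 + c + 5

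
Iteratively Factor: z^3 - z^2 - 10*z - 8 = (z - 4)*(z^2 + 3*z + 2) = (z - 4)*(z + 1)*(z + 2)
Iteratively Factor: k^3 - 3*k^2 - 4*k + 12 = (k + 2)*(k^2 - 5*k + 6) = (k - 3)*(k + 2)*(k - 2)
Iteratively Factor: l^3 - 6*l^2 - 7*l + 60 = (l - 4)*(l^2 - 2*l - 15) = (l - 4)*(l + 3)*(l - 5)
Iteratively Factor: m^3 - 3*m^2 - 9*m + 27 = (m + 3)*(m^2 - 6*m + 9) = (m - 3)*(m + 3)*(m - 3)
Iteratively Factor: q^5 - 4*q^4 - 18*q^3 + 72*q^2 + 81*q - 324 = (q - 3)*(q^4 - q^3 - 21*q^2 + 9*q + 108) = (q - 4)*(q - 3)*(q^3 + 3*q^2 - 9*q - 27) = (q - 4)*(q - 3)*(q + 3)*(q^2 - 9) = (q - 4)*(q - 3)*(q + 3)^2*(q - 3)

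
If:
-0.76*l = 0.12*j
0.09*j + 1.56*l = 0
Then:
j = 0.00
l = 0.00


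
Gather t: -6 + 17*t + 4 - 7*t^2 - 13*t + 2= -7*t^2 + 4*t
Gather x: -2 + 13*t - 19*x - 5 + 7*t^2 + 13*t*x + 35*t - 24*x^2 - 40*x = 7*t^2 + 48*t - 24*x^2 + x*(13*t - 59) - 7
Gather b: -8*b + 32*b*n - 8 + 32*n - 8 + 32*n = b*(32*n - 8) + 64*n - 16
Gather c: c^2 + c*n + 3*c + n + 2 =c^2 + c*(n + 3) + n + 2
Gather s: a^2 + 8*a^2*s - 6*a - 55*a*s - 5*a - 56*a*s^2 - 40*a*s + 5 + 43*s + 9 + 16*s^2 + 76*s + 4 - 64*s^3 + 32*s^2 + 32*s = a^2 - 11*a - 64*s^3 + s^2*(48 - 56*a) + s*(8*a^2 - 95*a + 151) + 18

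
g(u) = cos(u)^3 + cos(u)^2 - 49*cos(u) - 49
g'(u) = -3*sin(u)*cos(u)^2 - 2*sin(u)*cos(u) + 49*sin(u)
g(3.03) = -0.30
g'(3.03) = 5.35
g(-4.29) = -28.81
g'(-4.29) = 44.98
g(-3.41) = -1.72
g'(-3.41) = 12.77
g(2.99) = -0.55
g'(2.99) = 7.26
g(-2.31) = -15.84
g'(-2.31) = -36.20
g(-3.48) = -2.73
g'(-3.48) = 16.01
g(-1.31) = -61.55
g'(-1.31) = -46.65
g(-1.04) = -73.42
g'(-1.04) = -40.72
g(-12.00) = -89.04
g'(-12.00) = 24.24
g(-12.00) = -89.04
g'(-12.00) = 24.24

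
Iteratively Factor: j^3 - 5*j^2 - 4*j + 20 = (j - 2)*(j^2 - 3*j - 10) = (j - 2)*(j + 2)*(j - 5)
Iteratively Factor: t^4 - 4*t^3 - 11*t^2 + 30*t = (t - 2)*(t^3 - 2*t^2 - 15*t) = t*(t - 2)*(t^2 - 2*t - 15) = t*(t - 2)*(t + 3)*(t - 5)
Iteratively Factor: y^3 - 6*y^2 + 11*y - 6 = (y - 3)*(y^2 - 3*y + 2) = (y - 3)*(y - 2)*(y - 1)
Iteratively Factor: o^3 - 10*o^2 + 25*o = (o - 5)*(o^2 - 5*o) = o*(o - 5)*(o - 5)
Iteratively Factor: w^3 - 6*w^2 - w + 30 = (w - 3)*(w^2 - 3*w - 10) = (w - 5)*(w - 3)*(w + 2)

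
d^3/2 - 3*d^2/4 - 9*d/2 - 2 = (d/2 + 1)*(d - 4)*(d + 1/2)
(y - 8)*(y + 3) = y^2 - 5*y - 24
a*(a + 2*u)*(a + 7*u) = a^3 + 9*a^2*u + 14*a*u^2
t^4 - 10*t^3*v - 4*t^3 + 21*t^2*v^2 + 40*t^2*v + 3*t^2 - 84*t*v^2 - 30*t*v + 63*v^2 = (t - 3)*(t - 1)*(t - 7*v)*(t - 3*v)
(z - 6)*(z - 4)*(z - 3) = z^3 - 13*z^2 + 54*z - 72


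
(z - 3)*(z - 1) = z^2 - 4*z + 3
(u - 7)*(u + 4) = u^2 - 3*u - 28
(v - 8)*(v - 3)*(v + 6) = v^3 - 5*v^2 - 42*v + 144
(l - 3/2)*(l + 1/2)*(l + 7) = l^3 + 6*l^2 - 31*l/4 - 21/4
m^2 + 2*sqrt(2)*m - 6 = (m - sqrt(2))*(m + 3*sqrt(2))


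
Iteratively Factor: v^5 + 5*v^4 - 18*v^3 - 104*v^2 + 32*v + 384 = (v - 4)*(v^4 + 9*v^3 + 18*v^2 - 32*v - 96) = (v - 4)*(v + 4)*(v^3 + 5*v^2 - 2*v - 24) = (v - 4)*(v - 2)*(v + 4)*(v^2 + 7*v + 12) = (v - 4)*(v - 2)*(v + 3)*(v + 4)*(v + 4)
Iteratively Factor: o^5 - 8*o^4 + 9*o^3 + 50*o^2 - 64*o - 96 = (o - 4)*(o^4 - 4*o^3 - 7*o^2 + 22*o + 24) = (o - 4)*(o + 2)*(o^3 - 6*o^2 + 5*o + 12) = (o - 4)^2*(o + 2)*(o^2 - 2*o - 3) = (o - 4)^2*(o - 3)*(o + 2)*(o + 1)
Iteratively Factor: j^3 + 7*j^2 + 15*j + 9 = (j + 3)*(j^2 + 4*j + 3) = (j + 3)^2*(j + 1)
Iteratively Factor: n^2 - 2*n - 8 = (n - 4)*(n + 2)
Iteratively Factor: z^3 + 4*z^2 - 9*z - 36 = (z + 3)*(z^2 + z - 12) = (z - 3)*(z + 3)*(z + 4)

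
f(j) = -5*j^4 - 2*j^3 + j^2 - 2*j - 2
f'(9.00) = -15050.00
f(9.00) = -34202.00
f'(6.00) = -4526.00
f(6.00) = -6890.00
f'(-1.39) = 37.34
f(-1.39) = -10.58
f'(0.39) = -3.32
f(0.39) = -2.86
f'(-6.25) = 4633.94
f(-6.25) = -7091.55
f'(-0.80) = 2.80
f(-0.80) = -0.78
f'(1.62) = -99.54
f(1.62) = -45.56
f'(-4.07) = 1238.85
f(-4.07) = -1214.44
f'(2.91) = -539.83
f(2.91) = -407.18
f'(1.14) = -37.15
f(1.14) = -14.39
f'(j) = -20*j^3 - 6*j^2 + 2*j - 2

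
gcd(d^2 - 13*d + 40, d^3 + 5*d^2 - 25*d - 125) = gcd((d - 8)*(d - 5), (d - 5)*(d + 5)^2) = d - 5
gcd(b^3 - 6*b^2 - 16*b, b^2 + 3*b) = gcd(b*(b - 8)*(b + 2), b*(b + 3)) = b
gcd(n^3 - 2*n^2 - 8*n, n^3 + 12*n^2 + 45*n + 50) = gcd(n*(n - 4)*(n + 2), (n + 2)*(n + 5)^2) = n + 2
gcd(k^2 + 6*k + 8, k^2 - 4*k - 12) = k + 2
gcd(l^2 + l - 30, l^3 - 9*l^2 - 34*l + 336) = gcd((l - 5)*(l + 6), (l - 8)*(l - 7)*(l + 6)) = l + 6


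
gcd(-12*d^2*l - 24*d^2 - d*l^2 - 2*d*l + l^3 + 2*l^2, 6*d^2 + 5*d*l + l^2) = 3*d + l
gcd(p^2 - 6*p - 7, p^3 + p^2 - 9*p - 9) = p + 1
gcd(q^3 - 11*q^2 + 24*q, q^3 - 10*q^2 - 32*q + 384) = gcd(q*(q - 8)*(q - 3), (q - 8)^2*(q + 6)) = q - 8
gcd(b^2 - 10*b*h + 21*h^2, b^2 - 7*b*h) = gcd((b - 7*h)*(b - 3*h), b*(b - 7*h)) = b - 7*h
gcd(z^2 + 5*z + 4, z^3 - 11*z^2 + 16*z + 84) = 1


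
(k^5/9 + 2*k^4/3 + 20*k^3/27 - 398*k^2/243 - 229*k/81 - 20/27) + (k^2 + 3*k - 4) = k^5/9 + 2*k^4/3 + 20*k^3/27 - 155*k^2/243 + 14*k/81 - 128/27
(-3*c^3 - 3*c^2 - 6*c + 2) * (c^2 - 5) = -3*c^5 - 3*c^4 + 9*c^3 + 17*c^2 + 30*c - 10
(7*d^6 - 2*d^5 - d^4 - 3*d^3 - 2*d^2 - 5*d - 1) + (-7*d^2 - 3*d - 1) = 7*d^6 - 2*d^5 - d^4 - 3*d^3 - 9*d^2 - 8*d - 2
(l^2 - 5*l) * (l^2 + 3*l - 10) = l^4 - 2*l^3 - 25*l^2 + 50*l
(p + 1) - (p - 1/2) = 3/2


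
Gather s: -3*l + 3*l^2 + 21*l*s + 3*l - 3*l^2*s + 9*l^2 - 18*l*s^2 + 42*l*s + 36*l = 12*l^2 - 18*l*s^2 + 36*l + s*(-3*l^2 + 63*l)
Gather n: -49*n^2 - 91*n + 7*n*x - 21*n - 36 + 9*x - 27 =-49*n^2 + n*(7*x - 112) + 9*x - 63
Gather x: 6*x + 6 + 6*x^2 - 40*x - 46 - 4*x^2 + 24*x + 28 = 2*x^2 - 10*x - 12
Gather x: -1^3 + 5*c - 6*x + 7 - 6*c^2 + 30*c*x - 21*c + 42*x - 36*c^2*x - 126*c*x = -6*c^2 - 16*c + x*(-36*c^2 - 96*c + 36) + 6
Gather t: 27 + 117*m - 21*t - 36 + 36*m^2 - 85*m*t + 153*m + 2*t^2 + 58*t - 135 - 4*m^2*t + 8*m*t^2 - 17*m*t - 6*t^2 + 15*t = 36*m^2 + 270*m + t^2*(8*m - 4) + t*(-4*m^2 - 102*m + 52) - 144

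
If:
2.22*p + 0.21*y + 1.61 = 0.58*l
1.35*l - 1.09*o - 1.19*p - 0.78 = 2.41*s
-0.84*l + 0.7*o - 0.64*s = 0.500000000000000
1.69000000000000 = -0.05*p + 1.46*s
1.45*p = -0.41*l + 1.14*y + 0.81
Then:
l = -21.23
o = -23.85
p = -4.89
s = 0.99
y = -14.57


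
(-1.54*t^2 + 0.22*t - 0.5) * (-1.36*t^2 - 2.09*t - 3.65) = 2.0944*t^4 + 2.9194*t^3 + 5.8412*t^2 + 0.242*t + 1.825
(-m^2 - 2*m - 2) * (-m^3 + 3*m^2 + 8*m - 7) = m^5 - m^4 - 12*m^3 - 15*m^2 - 2*m + 14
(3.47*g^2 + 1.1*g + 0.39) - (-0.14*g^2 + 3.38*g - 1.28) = 3.61*g^2 - 2.28*g + 1.67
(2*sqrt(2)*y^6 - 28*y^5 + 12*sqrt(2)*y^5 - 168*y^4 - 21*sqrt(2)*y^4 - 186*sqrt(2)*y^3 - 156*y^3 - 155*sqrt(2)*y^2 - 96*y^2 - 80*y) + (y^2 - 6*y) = 2*sqrt(2)*y^6 - 28*y^5 + 12*sqrt(2)*y^5 - 168*y^4 - 21*sqrt(2)*y^4 - 186*sqrt(2)*y^3 - 156*y^3 - 155*sqrt(2)*y^2 - 95*y^2 - 86*y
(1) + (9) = 10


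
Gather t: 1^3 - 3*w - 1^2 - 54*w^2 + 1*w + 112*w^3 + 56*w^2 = 112*w^3 + 2*w^2 - 2*w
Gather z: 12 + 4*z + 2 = 4*z + 14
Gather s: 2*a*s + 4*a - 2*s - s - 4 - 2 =4*a + s*(2*a - 3) - 6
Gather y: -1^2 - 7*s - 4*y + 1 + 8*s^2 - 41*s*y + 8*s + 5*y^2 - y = 8*s^2 + s + 5*y^2 + y*(-41*s - 5)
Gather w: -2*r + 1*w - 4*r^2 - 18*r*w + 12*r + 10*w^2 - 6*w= -4*r^2 + 10*r + 10*w^2 + w*(-18*r - 5)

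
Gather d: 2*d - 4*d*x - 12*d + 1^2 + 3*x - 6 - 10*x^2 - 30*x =d*(-4*x - 10) - 10*x^2 - 27*x - 5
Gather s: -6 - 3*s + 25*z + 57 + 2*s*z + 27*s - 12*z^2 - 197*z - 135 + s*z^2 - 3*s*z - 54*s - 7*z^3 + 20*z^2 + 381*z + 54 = s*(z^2 - z - 30) - 7*z^3 + 8*z^2 + 209*z - 30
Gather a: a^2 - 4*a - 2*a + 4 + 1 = a^2 - 6*a + 5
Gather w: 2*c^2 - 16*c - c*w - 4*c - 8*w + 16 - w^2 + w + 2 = 2*c^2 - 20*c - w^2 + w*(-c - 7) + 18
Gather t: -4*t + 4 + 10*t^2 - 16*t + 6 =10*t^2 - 20*t + 10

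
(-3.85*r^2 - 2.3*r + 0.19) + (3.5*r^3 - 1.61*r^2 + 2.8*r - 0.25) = 3.5*r^3 - 5.46*r^2 + 0.5*r - 0.06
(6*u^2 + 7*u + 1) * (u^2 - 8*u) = 6*u^4 - 41*u^3 - 55*u^2 - 8*u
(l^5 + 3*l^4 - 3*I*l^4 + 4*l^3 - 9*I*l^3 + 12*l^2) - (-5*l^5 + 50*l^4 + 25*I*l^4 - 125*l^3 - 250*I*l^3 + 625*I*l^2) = 6*l^5 - 47*l^4 - 28*I*l^4 + 129*l^3 + 241*I*l^3 + 12*l^2 - 625*I*l^2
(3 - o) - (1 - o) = 2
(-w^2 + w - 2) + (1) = -w^2 + w - 1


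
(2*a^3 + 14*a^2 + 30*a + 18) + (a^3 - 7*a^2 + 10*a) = 3*a^3 + 7*a^2 + 40*a + 18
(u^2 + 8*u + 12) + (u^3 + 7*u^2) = u^3 + 8*u^2 + 8*u + 12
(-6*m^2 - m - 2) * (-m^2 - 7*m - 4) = 6*m^4 + 43*m^3 + 33*m^2 + 18*m + 8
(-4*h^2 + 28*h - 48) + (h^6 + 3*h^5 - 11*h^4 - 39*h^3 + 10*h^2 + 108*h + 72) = h^6 + 3*h^5 - 11*h^4 - 39*h^3 + 6*h^2 + 136*h + 24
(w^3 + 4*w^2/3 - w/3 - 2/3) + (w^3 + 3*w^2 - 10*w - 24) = 2*w^3 + 13*w^2/3 - 31*w/3 - 74/3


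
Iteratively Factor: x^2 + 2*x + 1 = (x + 1)*(x + 1)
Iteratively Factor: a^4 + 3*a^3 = (a)*(a^3 + 3*a^2) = a*(a + 3)*(a^2) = a^2*(a + 3)*(a)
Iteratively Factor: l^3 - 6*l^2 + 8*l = (l - 4)*(l^2 - 2*l) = l*(l - 4)*(l - 2)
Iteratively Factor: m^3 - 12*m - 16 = (m + 2)*(m^2 - 2*m - 8) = (m - 4)*(m + 2)*(m + 2)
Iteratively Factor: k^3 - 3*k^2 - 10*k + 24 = (k - 2)*(k^2 - k - 12) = (k - 4)*(k - 2)*(k + 3)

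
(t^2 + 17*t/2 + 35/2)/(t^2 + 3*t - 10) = (t + 7/2)/(t - 2)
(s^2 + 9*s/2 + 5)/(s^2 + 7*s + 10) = (s + 5/2)/(s + 5)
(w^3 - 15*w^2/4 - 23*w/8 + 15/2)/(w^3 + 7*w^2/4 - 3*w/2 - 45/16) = 2*(w - 4)/(2*w + 3)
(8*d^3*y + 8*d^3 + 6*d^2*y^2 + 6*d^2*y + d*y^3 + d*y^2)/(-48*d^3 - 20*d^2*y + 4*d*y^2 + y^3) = d*(4*d*y + 4*d + y^2 + y)/(-24*d^2 + 2*d*y + y^2)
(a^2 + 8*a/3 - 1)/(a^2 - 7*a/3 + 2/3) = (a + 3)/(a - 2)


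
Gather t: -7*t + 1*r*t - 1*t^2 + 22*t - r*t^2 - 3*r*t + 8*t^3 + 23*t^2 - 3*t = 8*t^3 + t^2*(22 - r) + t*(12 - 2*r)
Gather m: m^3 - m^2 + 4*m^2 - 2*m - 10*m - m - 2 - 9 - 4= m^3 + 3*m^2 - 13*m - 15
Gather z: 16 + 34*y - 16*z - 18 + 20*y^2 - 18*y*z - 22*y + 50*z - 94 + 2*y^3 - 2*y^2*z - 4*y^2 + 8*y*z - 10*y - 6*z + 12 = 2*y^3 + 16*y^2 + 2*y + z*(-2*y^2 - 10*y + 28) - 84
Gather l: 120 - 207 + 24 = -63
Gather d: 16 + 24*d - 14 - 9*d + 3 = 15*d + 5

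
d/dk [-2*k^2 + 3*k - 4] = 3 - 4*k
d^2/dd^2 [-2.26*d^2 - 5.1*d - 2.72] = -4.52000000000000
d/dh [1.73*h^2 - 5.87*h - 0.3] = 3.46*h - 5.87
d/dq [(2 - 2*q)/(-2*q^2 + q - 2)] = 2*(2*q^2 - q - (q - 1)*(4*q - 1) + 2)/(2*q^2 - q + 2)^2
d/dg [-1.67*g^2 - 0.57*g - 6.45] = -3.34*g - 0.57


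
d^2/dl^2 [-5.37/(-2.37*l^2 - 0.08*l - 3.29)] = (-60.325506*l^2 - 2.036304*l + 5.37*(4.74*l + 0.08)*(9.48*l + 0.16) - 83.743002)/(2.37*l^2 + 0.08*l + 3.29)^3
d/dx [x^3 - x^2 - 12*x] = 3*x^2 - 2*x - 12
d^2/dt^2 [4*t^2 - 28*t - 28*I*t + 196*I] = 8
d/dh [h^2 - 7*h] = 2*h - 7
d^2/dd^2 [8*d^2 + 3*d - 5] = 16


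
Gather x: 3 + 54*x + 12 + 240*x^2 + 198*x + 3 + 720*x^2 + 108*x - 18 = 960*x^2 + 360*x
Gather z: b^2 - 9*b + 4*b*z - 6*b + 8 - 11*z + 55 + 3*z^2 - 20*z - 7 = b^2 - 15*b + 3*z^2 + z*(4*b - 31) + 56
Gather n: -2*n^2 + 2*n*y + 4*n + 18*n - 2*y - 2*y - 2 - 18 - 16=-2*n^2 + n*(2*y + 22) - 4*y - 36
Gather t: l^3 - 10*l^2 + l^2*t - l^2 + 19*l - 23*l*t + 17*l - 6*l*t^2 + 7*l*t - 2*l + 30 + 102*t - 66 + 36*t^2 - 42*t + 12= l^3 - 11*l^2 + 34*l + t^2*(36 - 6*l) + t*(l^2 - 16*l + 60) - 24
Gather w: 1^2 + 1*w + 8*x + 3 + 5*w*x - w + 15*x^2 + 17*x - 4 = 5*w*x + 15*x^2 + 25*x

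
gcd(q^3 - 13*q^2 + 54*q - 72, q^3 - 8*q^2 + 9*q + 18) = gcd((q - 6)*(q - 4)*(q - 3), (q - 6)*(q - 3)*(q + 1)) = q^2 - 9*q + 18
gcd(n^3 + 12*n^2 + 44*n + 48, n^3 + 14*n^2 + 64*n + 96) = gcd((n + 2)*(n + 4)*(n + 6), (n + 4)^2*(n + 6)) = n^2 + 10*n + 24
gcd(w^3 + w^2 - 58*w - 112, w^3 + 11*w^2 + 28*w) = w + 7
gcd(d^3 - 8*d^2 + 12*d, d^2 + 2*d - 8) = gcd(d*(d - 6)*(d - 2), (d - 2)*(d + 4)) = d - 2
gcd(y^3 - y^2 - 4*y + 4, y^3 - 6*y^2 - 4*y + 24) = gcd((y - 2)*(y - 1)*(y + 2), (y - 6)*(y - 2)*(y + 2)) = y^2 - 4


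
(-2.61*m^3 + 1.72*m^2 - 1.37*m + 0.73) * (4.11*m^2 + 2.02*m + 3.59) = -10.7271*m^5 + 1.797*m^4 - 11.5262*m^3 + 6.4077*m^2 - 3.4437*m + 2.6207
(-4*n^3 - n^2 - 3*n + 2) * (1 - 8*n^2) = 32*n^5 + 8*n^4 + 20*n^3 - 17*n^2 - 3*n + 2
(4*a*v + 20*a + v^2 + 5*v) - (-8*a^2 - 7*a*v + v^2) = 8*a^2 + 11*a*v + 20*a + 5*v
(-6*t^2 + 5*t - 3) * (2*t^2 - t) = -12*t^4 + 16*t^3 - 11*t^2 + 3*t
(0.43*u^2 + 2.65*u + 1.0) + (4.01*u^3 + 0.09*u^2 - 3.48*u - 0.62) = 4.01*u^3 + 0.52*u^2 - 0.83*u + 0.38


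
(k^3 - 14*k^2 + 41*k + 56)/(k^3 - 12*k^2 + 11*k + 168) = (k + 1)/(k + 3)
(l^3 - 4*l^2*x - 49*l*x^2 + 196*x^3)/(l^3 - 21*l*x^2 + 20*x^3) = (-l^2 + 49*x^2)/(-l^2 - 4*l*x + 5*x^2)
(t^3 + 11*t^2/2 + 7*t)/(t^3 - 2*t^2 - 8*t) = (t + 7/2)/(t - 4)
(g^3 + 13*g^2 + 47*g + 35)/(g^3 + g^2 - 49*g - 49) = (g + 5)/(g - 7)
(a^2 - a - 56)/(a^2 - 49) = (a - 8)/(a - 7)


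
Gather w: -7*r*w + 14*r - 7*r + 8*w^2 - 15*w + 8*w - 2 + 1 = 7*r + 8*w^2 + w*(-7*r - 7) - 1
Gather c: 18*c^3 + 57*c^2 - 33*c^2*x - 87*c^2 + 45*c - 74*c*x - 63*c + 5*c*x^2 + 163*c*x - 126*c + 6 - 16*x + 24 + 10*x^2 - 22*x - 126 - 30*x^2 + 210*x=18*c^3 + c^2*(-33*x - 30) + c*(5*x^2 + 89*x - 144) - 20*x^2 + 172*x - 96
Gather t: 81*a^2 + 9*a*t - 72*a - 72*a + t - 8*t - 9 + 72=81*a^2 - 144*a + t*(9*a - 7) + 63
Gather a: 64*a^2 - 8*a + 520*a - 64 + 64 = 64*a^2 + 512*a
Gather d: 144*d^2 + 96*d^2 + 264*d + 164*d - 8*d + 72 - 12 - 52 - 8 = 240*d^2 + 420*d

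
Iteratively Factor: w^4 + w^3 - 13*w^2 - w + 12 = (w - 3)*(w^3 + 4*w^2 - w - 4) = (w - 3)*(w + 4)*(w^2 - 1) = (w - 3)*(w - 1)*(w + 4)*(w + 1)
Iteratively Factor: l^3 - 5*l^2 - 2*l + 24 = (l - 3)*(l^2 - 2*l - 8) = (l - 3)*(l + 2)*(l - 4)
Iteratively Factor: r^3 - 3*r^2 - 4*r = (r + 1)*(r^2 - 4*r) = r*(r + 1)*(r - 4)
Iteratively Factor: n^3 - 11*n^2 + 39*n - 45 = (n - 3)*(n^2 - 8*n + 15) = (n - 3)^2*(n - 5)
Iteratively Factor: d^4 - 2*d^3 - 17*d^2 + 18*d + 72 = (d + 3)*(d^3 - 5*d^2 - 2*d + 24) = (d - 4)*(d + 3)*(d^2 - d - 6) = (d - 4)*(d - 3)*(d + 3)*(d + 2)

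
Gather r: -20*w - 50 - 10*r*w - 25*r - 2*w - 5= r*(-10*w - 25) - 22*w - 55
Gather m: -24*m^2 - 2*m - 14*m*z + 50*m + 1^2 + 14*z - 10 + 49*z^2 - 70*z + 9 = -24*m^2 + m*(48 - 14*z) + 49*z^2 - 56*z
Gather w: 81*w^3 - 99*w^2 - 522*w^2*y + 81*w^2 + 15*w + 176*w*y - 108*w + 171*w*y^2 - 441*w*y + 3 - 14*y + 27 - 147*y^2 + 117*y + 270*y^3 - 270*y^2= 81*w^3 + w^2*(-522*y - 18) + w*(171*y^2 - 265*y - 93) + 270*y^3 - 417*y^2 + 103*y + 30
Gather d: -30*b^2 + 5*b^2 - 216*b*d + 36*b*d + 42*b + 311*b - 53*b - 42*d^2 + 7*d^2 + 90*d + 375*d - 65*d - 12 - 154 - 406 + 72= -25*b^2 + 300*b - 35*d^2 + d*(400 - 180*b) - 500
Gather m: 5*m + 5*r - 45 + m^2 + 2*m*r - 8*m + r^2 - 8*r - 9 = m^2 + m*(2*r - 3) + r^2 - 3*r - 54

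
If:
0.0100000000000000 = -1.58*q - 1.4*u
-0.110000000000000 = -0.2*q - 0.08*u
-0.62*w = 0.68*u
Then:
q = 1.01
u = -1.14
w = 1.26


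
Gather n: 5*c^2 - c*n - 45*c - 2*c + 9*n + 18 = 5*c^2 - 47*c + n*(9 - c) + 18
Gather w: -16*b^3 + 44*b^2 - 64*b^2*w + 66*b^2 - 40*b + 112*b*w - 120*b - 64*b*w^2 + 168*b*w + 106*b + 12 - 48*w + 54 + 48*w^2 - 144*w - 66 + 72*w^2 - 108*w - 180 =-16*b^3 + 110*b^2 - 54*b + w^2*(120 - 64*b) + w*(-64*b^2 + 280*b - 300) - 180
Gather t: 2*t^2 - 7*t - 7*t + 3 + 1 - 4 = 2*t^2 - 14*t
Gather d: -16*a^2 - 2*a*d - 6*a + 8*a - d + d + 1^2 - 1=-16*a^2 - 2*a*d + 2*a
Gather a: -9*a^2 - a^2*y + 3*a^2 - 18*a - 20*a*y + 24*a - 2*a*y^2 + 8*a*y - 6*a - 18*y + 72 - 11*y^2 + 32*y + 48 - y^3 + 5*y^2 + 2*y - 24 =a^2*(-y - 6) + a*(-2*y^2 - 12*y) - y^3 - 6*y^2 + 16*y + 96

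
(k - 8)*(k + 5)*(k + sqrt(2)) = k^3 - 3*k^2 + sqrt(2)*k^2 - 40*k - 3*sqrt(2)*k - 40*sqrt(2)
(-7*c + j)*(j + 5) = -7*c*j - 35*c + j^2 + 5*j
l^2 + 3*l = l*(l + 3)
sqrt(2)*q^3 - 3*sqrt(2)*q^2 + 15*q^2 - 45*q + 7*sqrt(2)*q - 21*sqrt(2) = (q - 3)*(q + 7*sqrt(2))*(sqrt(2)*q + 1)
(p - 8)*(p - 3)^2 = p^3 - 14*p^2 + 57*p - 72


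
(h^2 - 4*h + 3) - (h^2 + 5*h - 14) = 17 - 9*h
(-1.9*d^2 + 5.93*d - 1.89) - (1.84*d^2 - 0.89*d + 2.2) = -3.74*d^2 + 6.82*d - 4.09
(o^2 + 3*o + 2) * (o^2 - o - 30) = o^4 + 2*o^3 - 31*o^2 - 92*o - 60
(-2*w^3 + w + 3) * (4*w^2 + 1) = -8*w^5 + 2*w^3 + 12*w^2 + w + 3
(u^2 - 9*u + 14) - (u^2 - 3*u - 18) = 32 - 6*u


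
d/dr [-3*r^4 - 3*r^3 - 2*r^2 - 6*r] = -12*r^3 - 9*r^2 - 4*r - 6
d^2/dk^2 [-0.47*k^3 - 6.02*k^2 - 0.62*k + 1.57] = -2.82*k - 12.04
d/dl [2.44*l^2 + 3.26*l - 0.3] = 4.88*l + 3.26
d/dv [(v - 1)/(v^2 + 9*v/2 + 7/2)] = 4*(-v^2 + 2*v + 8)/(4*v^4 + 36*v^3 + 109*v^2 + 126*v + 49)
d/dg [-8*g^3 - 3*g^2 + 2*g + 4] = -24*g^2 - 6*g + 2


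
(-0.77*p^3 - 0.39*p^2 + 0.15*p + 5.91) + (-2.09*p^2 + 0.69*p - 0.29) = -0.77*p^3 - 2.48*p^2 + 0.84*p + 5.62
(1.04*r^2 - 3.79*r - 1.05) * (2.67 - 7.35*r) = -7.644*r^3 + 30.6333*r^2 - 2.4018*r - 2.8035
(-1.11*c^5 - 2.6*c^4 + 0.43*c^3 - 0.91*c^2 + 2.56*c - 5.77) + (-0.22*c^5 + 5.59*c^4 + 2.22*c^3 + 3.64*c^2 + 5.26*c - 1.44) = -1.33*c^5 + 2.99*c^4 + 2.65*c^3 + 2.73*c^2 + 7.82*c - 7.21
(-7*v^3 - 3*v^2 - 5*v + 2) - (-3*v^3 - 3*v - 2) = -4*v^3 - 3*v^2 - 2*v + 4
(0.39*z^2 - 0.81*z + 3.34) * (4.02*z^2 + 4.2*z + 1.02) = 1.5678*z^4 - 1.6182*z^3 + 10.4226*z^2 + 13.2018*z + 3.4068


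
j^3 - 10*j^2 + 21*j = j*(j - 7)*(j - 3)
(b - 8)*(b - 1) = b^2 - 9*b + 8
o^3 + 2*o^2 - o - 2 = (o - 1)*(o + 1)*(o + 2)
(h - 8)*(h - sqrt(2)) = h^2 - 8*h - sqrt(2)*h + 8*sqrt(2)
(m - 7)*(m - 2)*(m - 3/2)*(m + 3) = m^4 - 15*m^3/2 - 4*m^2 + 123*m/2 - 63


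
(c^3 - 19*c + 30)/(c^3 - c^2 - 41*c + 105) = (c^2 + 3*c - 10)/(c^2 + 2*c - 35)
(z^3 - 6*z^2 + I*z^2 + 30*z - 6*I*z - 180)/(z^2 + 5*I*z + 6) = (z^2 - z*(6 + 5*I) + 30*I)/(z - I)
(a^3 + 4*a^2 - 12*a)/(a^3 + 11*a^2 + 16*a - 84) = a/(a + 7)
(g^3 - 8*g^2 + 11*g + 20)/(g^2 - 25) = (g^2 - 3*g - 4)/(g + 5)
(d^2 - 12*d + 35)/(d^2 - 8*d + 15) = (d - 7)/(d - 3)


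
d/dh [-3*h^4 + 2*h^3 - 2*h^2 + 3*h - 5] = -12*h^3 + 6*h^2 - 4*h + 3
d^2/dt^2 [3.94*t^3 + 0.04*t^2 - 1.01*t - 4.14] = 23.64*t + 0.08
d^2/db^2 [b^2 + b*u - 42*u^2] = 2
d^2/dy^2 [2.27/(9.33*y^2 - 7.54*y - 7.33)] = (395.202006*y^2 - 319.380828*y - 2.27*(18.66*y - 7.54)*(37.32*y - 15.08) - 310.485606)/(-9.33*y^2 + 7.54*y + 7.33)^3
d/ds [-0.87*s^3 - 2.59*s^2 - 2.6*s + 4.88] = -2.61*s^2 - 5.18*s - 2.6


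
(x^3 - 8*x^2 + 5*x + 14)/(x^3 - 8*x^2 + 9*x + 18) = (x^2 - 9*x + 14)/(x^2 - 9*x + 18)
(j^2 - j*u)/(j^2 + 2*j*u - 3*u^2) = j/(j + 3*u)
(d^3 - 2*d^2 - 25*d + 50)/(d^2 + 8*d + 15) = (d^2 - 7*d + 10)/(d + 3)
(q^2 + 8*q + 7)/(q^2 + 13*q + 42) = (q + 1)/(q + 6)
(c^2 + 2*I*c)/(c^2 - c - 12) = c*(c + 2*I)/(c^2 - c - 12)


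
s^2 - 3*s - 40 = (s - 8)*(s + 5)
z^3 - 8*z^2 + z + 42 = (z - 7)*(z - 3)*(z + 2)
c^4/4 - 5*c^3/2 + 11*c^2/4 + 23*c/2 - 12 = (c/4 + 1/2)*(c - 8)*(c - 3)*(c - 1)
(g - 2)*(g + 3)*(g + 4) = g^3 + 5*g^2 - 2*g - 24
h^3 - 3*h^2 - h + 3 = (h - 3)*(h - 1)*(h + 1)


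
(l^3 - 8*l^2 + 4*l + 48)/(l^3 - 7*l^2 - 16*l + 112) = (l^2 - 4*l - 12)/(l^2 - 3*l - 28)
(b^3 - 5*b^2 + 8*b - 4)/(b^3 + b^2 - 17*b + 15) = (b^2 - 4*b + 4)/(b^2 + 2*b - 15)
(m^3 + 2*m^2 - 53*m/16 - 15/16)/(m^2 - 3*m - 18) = (m^2 - m - 5/16)/(m - 6)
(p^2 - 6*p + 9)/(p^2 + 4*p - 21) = (p - 3)/(p + 7)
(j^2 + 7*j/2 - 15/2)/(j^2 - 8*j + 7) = (2*j^2 + 7*j - 15)/(2*(j^2 - 8*j + 7))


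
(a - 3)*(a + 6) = a^2 + 3*a - 18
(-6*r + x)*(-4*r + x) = 24*r^2 - 10*r*x + x^2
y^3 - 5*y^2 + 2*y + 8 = (y - 4)*(y - 2)*(y + 1)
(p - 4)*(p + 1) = p^2 - 3*p - 4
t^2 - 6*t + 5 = (t - 5)*(t - 1)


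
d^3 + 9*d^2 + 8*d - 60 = (d - 2)*(d + 5)*(d + 6)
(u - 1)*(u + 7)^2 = u^3 + 13*u^2 + 35*u - 49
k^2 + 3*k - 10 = (k - 2)*(k + 5)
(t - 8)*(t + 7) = t^2 - t - 56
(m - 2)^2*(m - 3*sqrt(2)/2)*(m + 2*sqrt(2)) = m^4 - 4*m^3 + sqrt(2)*m^3/2 - 2*sqrt(2)*m^2 - 2*m^2 + 2*sqrt(2)*m + 24*m - 24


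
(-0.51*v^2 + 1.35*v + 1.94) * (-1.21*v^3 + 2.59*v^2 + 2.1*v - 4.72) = 0.6171*v^5 - 2.9544*v^4 + 0.0781000000000001*v^3 + 10.2668*v^2 - 2.298*v - 9.1568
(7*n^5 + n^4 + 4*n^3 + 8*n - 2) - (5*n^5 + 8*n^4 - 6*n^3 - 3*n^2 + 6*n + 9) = 2*n^5 - 7*n^4 + 10*n^3 + 3*n^2 + 2*n - 11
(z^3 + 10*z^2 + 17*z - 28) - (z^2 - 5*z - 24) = z^3 + 9*z^2 + 22*z - 4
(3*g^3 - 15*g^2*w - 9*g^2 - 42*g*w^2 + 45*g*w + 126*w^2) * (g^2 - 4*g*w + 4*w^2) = 3*g^5 - 27*g^4*w - 9*g^4 + 30*g^3*w^2 + 81*g^3*w + 108*g^2*w^3 - 90*g^2*w^2 - 168*g*w^4 - 324*g*w^3 + 504*w^4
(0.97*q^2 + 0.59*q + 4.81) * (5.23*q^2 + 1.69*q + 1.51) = 5.0731*q^4 + 4.725*q^3 + 27.6181*q^2 + 9.0198*q + 7.2631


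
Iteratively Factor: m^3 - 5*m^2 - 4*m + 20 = (m - 5)*(m^2 - 4) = (m - 5)*(m - 2)*(m + 2)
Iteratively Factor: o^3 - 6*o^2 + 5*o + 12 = (o + 1)*(o^2 - 7*o + 12) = (o - 4)*(o + 1)*(o - 3)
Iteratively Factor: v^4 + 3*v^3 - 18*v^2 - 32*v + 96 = (v - 3)*(v^3 + 6*v^2 - 32) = (v - 3)*(v + 4)*(v^2 + 2*v - 8) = (v - 3)*(v + 4)^2*(v - 2)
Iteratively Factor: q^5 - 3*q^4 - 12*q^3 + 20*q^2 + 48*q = (q + 2)*(q^4 - 5*q^3 - 2*q^2 + 24*q) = q*(q + 2)*(q^3 - 5*q^2 - 2*q + 24) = q*(q + 2)^2*(q^2 - 7*q + 12) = q*(q - 4)*(q + 2)^2*(q - 3)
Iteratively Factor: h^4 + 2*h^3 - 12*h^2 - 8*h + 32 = (h - 2)*(h^3 + 4*h^2 - 4*h - 16) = (h - 2)^2*(h^2 + 6*h + 8) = (h - 2)^2*(h + 4)*(h + 2)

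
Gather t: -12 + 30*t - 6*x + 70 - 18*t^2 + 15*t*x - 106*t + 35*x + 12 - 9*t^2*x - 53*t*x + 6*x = t^2*(-9*x - 18) + t*(-38*x - 76) + 35*x + 70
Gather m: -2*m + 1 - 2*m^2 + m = -2*m^2 - m + 1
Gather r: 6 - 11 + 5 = 0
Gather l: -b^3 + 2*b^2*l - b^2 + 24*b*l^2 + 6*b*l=-b^3 - b^2 + 24*b*l^2 + l*(2*b^2 + 6*b)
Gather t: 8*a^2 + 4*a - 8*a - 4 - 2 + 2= 8*a^2 - 4*a - 4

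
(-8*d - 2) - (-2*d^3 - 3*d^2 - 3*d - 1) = 2*d^3 + 3*d^2 - 5*d - 1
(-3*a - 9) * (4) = -12*a - 36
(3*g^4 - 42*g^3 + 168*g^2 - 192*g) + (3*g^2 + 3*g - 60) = 3*g^4 - 42*g^3 + 171*g^2 - 189*g - 60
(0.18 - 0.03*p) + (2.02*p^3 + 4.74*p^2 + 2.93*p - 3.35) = 2.02*p^3 + 4.74*p^2 + 2.9*p - 3.17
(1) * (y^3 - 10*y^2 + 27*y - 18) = y^3 - 10*y^2 + 27*y - 18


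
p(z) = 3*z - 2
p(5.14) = 13.42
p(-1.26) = -5.78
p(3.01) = 7.03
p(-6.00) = -20.00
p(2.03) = 4.09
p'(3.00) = 3.00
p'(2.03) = 3.00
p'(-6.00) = 3.00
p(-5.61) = -18.83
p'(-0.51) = 3.00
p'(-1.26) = 3.00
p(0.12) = -1.64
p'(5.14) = 3.00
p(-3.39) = -12.17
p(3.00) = 7.00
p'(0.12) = 3.00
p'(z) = 3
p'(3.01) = 3.00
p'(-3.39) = 3.00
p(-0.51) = -3.53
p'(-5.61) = 3.00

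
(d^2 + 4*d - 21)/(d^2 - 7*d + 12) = (d + 7)/(d - 4)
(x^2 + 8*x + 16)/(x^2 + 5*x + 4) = (x + 4)/(x + 1)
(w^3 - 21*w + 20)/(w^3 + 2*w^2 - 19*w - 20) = (w - 1)/(w + 1)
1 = 1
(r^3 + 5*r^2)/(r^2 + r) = r*(r + 5)/(r + 1)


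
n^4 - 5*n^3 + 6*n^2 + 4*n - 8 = (n - 2)^3*(n + 1)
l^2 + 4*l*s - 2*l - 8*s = (l - 2)*(l + 4*s)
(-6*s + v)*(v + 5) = -6*s*v - 30*s + v^2 + 5*v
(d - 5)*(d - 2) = d^2 - 7*d + 10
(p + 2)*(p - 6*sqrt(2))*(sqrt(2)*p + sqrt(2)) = sqrt(2)*p^3 - 12*p^2 + 3*sqrt(2)*p^2 - 36*p + 2*sqrt(2)*p - 24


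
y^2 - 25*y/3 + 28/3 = (y - 7)*(y - 4/3)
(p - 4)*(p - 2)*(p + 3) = p^3 - 3*p^2 - 10*p + 24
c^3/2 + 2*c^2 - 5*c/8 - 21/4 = (c/2 + 1)*(c - 3/2)*(c + 7/2)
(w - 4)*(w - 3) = w^2 - 7*w + 12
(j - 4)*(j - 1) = j^2 - 5*j + 4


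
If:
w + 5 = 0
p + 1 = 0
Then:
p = -1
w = -5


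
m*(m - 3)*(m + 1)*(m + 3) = m^4 + m^3 - 9*m^2 - 9*m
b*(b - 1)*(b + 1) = b^3 - b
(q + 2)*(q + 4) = q^2 + 6*q + 8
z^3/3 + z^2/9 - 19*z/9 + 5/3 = (z/3 + 1)*(z - 5/3)*(z - 1)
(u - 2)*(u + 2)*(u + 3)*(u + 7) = u^4 + 10*u^3 + 17*u^2 - 40*u - 84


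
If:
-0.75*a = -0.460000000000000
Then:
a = 0.61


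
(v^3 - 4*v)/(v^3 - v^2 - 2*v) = (v + 2)/(v + 1)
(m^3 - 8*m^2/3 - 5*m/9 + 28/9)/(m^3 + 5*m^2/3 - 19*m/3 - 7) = (m - 4/3)/(m + 3)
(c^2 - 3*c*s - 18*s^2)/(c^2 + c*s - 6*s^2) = (-c + 6*s)/(-c + 2*s)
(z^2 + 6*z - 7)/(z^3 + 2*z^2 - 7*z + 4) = (z + 7)/(z^2 + 3*z - 4)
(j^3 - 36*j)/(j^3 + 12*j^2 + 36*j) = (j - 6)/(j + 6)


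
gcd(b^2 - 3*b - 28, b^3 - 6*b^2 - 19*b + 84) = b^2 - 3*b - 28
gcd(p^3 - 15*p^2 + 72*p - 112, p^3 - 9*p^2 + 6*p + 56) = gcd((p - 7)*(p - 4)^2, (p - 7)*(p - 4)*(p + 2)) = p^2 - 11*p + 28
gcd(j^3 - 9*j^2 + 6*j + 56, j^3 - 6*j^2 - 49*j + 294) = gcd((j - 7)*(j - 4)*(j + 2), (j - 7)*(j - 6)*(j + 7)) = j - 7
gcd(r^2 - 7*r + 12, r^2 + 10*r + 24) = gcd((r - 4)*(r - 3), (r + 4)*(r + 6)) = 1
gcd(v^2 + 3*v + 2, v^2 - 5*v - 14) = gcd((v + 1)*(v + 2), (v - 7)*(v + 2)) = v + 2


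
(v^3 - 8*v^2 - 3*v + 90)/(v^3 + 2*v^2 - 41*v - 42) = (v^2 - 2*v - 15)/(v^2 + 8*v + 7)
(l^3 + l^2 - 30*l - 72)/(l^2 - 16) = (l^2 - 3*l - 18)/(l - 4)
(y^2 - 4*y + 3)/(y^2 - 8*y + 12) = (y^2 - 4*y + 3)/(y^2 - 8*y + 12)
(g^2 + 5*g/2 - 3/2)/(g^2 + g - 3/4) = 2*(g + 3)/(2*g + 3)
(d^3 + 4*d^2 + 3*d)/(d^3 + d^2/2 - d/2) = 2*(d + 3)/(2*d - 1)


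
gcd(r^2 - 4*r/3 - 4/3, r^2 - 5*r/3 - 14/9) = r + 2/3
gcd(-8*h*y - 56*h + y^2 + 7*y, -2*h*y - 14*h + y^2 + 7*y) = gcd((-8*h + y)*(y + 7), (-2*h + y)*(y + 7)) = y + 7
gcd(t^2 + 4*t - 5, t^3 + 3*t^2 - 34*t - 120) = t + 5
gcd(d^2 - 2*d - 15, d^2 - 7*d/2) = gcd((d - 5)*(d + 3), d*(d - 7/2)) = 1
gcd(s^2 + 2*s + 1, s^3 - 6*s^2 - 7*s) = s + 1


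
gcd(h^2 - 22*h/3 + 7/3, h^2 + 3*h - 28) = 1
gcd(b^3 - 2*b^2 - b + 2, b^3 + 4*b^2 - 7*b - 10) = b^2 - b - 2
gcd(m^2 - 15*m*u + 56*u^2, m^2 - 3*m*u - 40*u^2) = -m + 8*u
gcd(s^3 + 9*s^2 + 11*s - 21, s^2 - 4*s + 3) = s - 1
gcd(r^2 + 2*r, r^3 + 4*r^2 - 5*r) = r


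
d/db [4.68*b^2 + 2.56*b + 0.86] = 9.36*b + 2.56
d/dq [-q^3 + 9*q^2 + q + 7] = -3*q^2 + 18*q + 1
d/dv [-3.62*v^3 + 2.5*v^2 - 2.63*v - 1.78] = -10.86*v^2 + 5.0*v - 2.63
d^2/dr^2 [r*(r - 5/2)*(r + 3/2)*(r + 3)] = 12*r^2 + 12*r - 27/2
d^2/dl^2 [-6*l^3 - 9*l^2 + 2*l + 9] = -36*l - 18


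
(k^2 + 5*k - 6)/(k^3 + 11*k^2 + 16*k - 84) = (k - 1)/(k^2 + 5*k - 14)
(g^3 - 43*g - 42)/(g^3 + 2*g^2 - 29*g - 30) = (g - 7)/(g - 5)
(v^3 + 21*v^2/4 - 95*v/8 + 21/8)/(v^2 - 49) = (8*v^2 - 14*v + 3)/(8*(v - 7))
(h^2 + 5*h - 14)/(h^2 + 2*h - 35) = (h - 2)/(h - 5)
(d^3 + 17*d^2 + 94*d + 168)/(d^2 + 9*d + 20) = (d^2 + 13*d + 42)/(d + 5)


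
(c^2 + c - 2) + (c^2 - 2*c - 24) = 2*c^2 - c - 26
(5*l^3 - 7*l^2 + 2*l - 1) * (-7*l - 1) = -35*l^4 + 44*l^3 - 7*l^2 + 5*l + 1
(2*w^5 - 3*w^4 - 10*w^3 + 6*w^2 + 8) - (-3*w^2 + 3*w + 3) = 2*w^5 - 3*w^4 - 10*w^3 + 9*w^2 - 3*w + 5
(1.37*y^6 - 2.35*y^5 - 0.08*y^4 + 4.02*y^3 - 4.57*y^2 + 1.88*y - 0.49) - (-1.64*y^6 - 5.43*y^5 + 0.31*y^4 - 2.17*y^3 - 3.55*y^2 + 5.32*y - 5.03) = 3.01*y^6 + 3.08*y^5 - 0.39*y^4 + 6.19*y^3 - 1.02*y^2 - 3.44*y + 4.54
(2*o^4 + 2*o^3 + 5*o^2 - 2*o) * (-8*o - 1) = -16*o^5 - 18*o^4 - 42*o^3 + 11*o^2 + 2*o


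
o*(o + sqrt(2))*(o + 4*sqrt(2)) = o^3 + 5*sqrt(2)*o^2 + 8*o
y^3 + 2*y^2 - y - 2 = (y - 1)*(y + 1)*(y + 2)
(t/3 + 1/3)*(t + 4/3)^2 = t^3/3 + 11*t^2/9 + 40*t/27 + 16/27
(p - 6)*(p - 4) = p^2 - 10*p + 24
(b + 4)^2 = b^2 + 8*b + 16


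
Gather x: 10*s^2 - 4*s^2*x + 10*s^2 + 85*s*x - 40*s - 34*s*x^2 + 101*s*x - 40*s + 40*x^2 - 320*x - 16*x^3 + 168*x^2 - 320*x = 20*s^2 - 80*s - 16*x^3 + x^2*(208 - 34*s) + x*(-4*s^2 + 186*s - 640)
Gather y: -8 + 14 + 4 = 10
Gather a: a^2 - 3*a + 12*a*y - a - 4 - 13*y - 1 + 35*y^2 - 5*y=a^2 + a*(12*y - 4) + 35*y^2 - 18*y - 5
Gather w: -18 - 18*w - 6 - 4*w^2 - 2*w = -4*w^2 - 20*w - 24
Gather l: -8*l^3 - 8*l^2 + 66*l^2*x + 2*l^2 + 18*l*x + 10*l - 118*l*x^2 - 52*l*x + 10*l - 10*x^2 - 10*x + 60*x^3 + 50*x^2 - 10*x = -8*l^3 + l^2*(66*x - 6) + l*(-118*x^2 - 34*x + 20) + 60*x^3 + 40*x^2 - 20*x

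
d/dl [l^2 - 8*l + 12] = 2*l - 8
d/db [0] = 0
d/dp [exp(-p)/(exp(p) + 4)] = 2*(-exp(p) - 2)*exp(-p)/(exp(2*p) + 8*exp(p) + 16)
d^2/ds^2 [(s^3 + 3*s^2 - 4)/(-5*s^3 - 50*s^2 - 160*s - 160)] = 2*(7*s - 2)/(5*(s^4 + 16*s^3 + 96*s^2 + 256*s + 256))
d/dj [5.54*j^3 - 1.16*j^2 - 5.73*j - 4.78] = 16.62*j^2 - 2.32*j - 5.73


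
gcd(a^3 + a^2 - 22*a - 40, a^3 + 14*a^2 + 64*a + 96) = a + 4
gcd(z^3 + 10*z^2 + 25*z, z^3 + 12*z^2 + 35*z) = z^2 + 5*z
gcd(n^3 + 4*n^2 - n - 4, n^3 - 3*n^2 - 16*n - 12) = n + 1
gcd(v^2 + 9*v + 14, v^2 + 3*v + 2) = v + 2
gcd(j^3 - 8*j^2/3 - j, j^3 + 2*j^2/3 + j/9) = j^2 + j/3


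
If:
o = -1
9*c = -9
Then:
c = -1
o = -1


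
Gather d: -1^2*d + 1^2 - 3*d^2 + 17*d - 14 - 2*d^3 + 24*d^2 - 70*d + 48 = -2*d^3 + 21*d^2 - 54*d + 35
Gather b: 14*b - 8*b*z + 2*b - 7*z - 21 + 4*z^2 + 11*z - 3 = b*(16 - 8*z) + 4*z^2 + 4*z - 24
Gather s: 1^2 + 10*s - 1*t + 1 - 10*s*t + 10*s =s*(20 - 10*t) - t + 2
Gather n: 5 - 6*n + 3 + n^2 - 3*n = n^2 - 9*n + 8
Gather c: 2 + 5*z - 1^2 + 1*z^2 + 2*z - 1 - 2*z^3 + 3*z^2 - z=-2*z^3 + 4*z^2 + 6*z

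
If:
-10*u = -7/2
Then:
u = 7/20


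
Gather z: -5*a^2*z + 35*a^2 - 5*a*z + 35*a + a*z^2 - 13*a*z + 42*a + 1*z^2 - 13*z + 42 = 35*a^2 + 77*a + z^2*(a + 1) + z*(-5*a^2 - 18*a - 13) + 42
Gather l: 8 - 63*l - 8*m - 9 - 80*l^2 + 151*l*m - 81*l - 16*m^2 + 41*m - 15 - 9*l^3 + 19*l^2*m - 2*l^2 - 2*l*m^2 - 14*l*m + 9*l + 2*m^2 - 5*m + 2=-9*l^3 + l^2*(19*m - 82) + l*(-2*m^2 + 137*m - 135) - 14*m^2 + 28*m - 14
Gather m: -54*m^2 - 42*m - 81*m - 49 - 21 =-54*m^2 - 123*m - 70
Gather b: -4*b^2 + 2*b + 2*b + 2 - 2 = -4*b^2 + 4*b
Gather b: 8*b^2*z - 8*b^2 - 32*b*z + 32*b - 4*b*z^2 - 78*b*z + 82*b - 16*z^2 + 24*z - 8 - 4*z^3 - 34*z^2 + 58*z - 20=b^2*(8*z - 8) + b*(-4*z^2 - 110*z + 114) - 4*z^3 - 50*z^2 + 82*z - 28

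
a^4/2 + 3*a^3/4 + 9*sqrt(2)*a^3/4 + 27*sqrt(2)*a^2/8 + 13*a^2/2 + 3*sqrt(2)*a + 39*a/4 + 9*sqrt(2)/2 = (a/2 + sqrt(2))*(a + 3/2)*(a + sqrt(2))*(a + 3*sqrt(2)/2)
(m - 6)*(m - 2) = m^2 - 8*m + 12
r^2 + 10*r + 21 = (r + 3)*(r + 7)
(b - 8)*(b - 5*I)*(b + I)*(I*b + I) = I*b^4 + 4*b^3 - 7*I*b^3 - 28*b^2 - 3*I*b^2 - 32*b - 35*I*b - 40*I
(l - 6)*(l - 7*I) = l^2 - 6*l - 7*I*l + 42*I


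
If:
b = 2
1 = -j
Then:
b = 2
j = -1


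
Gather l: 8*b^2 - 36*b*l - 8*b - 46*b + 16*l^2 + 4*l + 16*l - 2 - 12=8*b^2 - 54*b + 16*l^2 + l*(20 - 36*b) - 14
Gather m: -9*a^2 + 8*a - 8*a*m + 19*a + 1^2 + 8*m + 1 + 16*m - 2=-9*a^2 + 27*a + m*(24 - 8*a)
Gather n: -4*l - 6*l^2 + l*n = -6*l^2 + l*n - 4*l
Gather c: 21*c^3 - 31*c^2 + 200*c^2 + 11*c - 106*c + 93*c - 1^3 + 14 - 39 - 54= 21*c^3 + 169*c^2 - 2*c - 80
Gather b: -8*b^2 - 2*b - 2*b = -8*b^2 - 4*b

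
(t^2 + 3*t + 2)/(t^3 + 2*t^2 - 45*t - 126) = (t^2 + 3*t + 2)/(t^3 + 2*t^2 - 45*t - 126)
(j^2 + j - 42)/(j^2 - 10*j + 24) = (j + 7)/(j - 4)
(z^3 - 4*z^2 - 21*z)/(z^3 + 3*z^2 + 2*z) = (z^2 - 4*z - 21)/(z^2 + 3*z + 2)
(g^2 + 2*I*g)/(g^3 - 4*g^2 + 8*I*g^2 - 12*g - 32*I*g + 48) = g/(g^2 + g*(-4 + 6*I) - 24*I)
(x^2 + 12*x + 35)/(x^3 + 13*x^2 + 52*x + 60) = (x + 7)/(x^2 + 8*x + 12)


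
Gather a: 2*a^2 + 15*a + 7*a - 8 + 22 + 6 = 2*a^2 + 22*a + 20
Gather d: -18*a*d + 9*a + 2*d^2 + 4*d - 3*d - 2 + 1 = 9*a + 2*d^2 + d*(1 - 18*a) - 1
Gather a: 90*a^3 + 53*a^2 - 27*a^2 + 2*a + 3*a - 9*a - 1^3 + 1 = 90*a^3 + 26*a^2 - 4*a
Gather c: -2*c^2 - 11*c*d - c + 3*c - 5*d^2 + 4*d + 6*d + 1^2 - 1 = -2*c^2 + c*(2 - 11*d) - 5*d^2 + 10*d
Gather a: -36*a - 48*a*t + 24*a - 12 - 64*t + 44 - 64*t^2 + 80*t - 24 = a*(-48*t - 12) - 64*t^2 + 16*t + 8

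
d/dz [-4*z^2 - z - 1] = -8*z - 1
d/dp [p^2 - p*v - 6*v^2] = 2*p - v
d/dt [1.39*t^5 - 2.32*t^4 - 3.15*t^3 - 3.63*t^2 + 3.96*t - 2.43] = 6.95*t^4 - 9.28*t^3 - 9.45*t^2 - 7.26*t + 3.96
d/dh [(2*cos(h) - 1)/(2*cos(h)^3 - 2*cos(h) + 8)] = (3*sin(h)^2 + 3*cos(h) + cos(3*h) - 10)*sin(h)/(2*(sin(h)^2*cos(h) - 4)^2)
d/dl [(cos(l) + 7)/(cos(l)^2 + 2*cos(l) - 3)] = (cos(l)^2 + 14*cos(l) + 17)*sin(l)/(cos(l)^2 + 2*cos(l) - 3)^2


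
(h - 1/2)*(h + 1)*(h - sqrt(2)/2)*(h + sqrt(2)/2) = h^4 + h^3/2 - h^2 - h/4 + 1/4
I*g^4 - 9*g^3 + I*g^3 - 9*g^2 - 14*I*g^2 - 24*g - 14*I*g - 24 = (g + 1)*(g + 4*I)*(g + 6*I)*(I*g + 1)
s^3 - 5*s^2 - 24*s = s*(s - 8)*(s + 3)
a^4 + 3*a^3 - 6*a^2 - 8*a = a*(a - 2)*(a + 1)*(a + 4)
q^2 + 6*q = q*(q + 6)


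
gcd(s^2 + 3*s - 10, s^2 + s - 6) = s - 2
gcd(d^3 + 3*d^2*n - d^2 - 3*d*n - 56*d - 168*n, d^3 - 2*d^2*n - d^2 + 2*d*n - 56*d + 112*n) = d^2 - d - 56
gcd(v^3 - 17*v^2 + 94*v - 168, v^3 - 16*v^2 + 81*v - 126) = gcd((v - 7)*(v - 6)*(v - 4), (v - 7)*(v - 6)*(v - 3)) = v^2 - 13*v + 42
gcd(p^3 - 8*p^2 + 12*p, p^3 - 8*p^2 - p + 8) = 1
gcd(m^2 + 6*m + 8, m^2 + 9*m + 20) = m + 4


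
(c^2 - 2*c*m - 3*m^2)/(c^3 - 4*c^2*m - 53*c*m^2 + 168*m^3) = (c + m)/(c^2 - c*m - 56*m^2)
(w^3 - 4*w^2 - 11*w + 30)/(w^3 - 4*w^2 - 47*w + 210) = (w^2 + w - 6)/(w^2 + w - 42)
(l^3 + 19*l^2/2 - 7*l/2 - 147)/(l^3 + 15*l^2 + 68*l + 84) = (l - 7/2)/(l + 2)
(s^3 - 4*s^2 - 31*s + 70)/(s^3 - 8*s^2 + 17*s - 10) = (s^2 - 2*s - 35)/(s^2 - 6*s + 5)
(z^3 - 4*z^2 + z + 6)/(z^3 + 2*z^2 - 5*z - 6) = (z - 3)/(z + 3)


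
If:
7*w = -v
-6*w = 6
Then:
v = 7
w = -1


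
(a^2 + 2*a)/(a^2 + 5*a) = (a + 2)/(a + 5)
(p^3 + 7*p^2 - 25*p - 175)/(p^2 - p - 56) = (p^2 - 25)/(p - 8)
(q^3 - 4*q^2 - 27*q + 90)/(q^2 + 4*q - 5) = (q^2 - 9*q + 18)/(q - 1)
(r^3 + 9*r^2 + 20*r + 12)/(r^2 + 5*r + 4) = (r^2 + 8*r + 12)/(r + 4)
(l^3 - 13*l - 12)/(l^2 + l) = l - 1 - 12/l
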